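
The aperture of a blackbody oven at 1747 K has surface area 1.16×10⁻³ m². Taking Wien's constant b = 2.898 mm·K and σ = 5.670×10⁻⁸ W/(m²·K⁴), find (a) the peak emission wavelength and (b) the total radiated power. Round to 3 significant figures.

(a) λ_max = b/T = 2.898×10⁻³/1747 = 1.659×10⁻⁶ m = 1.66×10³ nm.
Area A = 1.16×10⁻³ m².
(b) P = σAT⁴ = 5.670×10⁻⁸×1.16×10⁻³×(1747)⁴ = 613 W.

λ_max ≈ 1.66×10³ nm; P ≈ 613 W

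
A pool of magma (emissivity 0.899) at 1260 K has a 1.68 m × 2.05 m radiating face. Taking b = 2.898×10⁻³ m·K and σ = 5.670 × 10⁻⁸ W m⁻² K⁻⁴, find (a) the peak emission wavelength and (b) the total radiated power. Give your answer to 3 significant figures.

(a) λ_max = b/T = 2.898×10⁻³/1260 = 2.300×10⁻⁶ m = 2.30×10³ nm.
Area A = 1.68 × 2.05 = 3.444 m².
(b) P = εσAT⁴ = 0.899×5.670×10⁻⁸×3.444×(1260)⁴ = 4.42×10⁵ W.

λ_max ≈ 2.30×10³ nm; P ≈ 4.42×10⁵ W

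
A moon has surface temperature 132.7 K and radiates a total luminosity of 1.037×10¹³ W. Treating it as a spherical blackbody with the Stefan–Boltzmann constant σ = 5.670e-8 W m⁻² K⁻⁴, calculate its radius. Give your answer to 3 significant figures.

L = 4πR²σT⁴ ⇒ R = √(L/(4πσT⁴)).
σT⁴ = 17.5819 W/m², so R = √(1.037×10¹³/(4π×17.5819)) = 2.17×10⁵ m.

R ≈ 2.17×10⁵ m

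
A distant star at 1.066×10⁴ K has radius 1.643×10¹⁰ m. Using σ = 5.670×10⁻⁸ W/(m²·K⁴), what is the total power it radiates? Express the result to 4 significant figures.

P ≈ 2.484×10³⁰ W

Surface area A = 4πR² = 4π(1.643×10¹⁰ m)² = 3.39223×10²¹ m².
P = σAT⁴ = 5.670×10⁻⁸ × 3.39223×10²¹ × (1.066×10⁴)⁴ = 2.484×10³⁰ W.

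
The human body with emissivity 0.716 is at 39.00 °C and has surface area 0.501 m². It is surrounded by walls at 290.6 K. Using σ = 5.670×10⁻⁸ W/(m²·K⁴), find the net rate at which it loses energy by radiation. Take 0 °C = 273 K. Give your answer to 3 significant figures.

Net loss ≈ 47.7 W

T = 39.00 °C + 273 = 312.00 K.
Area A = 0.501 m².
Net radiated power P_net = εσA(T⁴ − T₀⁴) = 0.716×5.670×10⁻⁸×0.501×(312.00⁴ − 290.6⁴).
T⁴ − T₀⁴ = 9.47585×10⁹ − 7.13153×10⁹ = 2.34432×10⁹ K⁴, so P_net = 47.7 W.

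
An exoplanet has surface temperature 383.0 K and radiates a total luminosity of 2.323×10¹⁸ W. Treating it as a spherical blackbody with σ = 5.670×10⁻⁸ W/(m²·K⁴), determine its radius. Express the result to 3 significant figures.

R ≈ 1.23×10⁷ m

L = 4πR²σT⁴ ⇒ R = √(L/(4πσT⁴)).
σT⁴ = 1220.05 W/m², so R = √(2.323×10¹⁸/(4π×1220.05)) = 1.23×10⁷ m.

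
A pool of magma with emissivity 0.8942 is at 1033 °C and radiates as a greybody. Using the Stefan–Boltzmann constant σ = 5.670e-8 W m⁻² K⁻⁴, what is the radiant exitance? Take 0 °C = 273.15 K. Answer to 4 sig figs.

I ≈ 1.476×10⁵ W/m²

T = 1033 °C + 273.15 = 1306.15 K.
Stefan–Boltzmann: I = εσT⁴ = 0.8942 × 5.670×10⁻⁸ × (1306.15)⁴ = 1.476×10⁵ W/m².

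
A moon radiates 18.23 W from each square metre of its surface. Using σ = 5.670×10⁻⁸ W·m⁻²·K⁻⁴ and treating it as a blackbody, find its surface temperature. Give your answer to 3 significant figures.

I = σT⁴, so T = (I/σ)^(1/4) = (18.23/(5.670×10⁻⁸))^(1/4) = 134 K.

T ≈ 134 K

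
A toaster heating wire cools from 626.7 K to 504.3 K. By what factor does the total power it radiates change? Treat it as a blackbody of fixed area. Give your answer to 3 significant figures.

P ∝ T⁴, so P₂/P₁ = (T₂/T₁)⁴ = (504.3/626.7)⁴ = (0.804691)⁴ = 0.419.

P₂/P₁ ≈ 0.419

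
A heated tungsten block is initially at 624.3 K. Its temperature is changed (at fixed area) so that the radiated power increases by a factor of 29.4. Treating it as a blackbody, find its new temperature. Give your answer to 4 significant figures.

P ∝ T⁴, so T₂/T₁ = (P₂/P₁)^(1/4) = (29.4)^(1/4) = 2.32856.
T₂ = 624.3 × 2.32856 = 1454 K.

T₂ ≈ 1454 K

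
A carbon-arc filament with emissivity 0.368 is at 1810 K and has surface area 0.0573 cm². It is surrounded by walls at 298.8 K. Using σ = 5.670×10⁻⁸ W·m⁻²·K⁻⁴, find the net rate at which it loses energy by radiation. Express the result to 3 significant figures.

Area A = 0.0573 cm² = 5.73×10⁻⁶ m².
Net radiated power P_net = εσA(T⁴ − T₀⁴) = 0.368×5.670×10⁻⁸×5.73×10⁻⁶×(1810⁴ − 298.8⁴).
T⁴ − T₀⁴ = 1.07328×10¹³ − 7.97118×10⁹ = 1.07248×10¹³ K⁴, so P_net = 1.28 W.

Net loss ≈ 1.28 W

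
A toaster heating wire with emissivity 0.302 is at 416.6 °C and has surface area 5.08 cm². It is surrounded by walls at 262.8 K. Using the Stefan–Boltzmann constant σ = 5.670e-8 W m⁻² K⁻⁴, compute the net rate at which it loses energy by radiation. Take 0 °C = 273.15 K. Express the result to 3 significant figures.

Net loss ≈ 1.93 W

T = 416.6 °C + 273.15 = 689.75 K.
Area A = 5.08 cm² = 5.08×10⁻⁴ m².
Net radiated power P_net = εσA(T⁴ − T₀⁴) = 0.302×5.670×10⁻⁸×5.08×10⁻⁴×(689.75⁴ − 262.8⁴).
T⁴ − T₀⁴ = 2.26343×10¹¹ − 4.76981×10⁹ = 2.21573×10¹¹ K⁴, so P_net = 1.93 W.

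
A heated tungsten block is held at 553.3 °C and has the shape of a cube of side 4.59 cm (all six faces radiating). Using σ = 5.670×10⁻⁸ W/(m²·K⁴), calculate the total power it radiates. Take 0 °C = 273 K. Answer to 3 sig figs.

T = 553.3 °C + 273 = 826.3 K.
Area A = 6s² = 6×(0.0459 m)² = 0.0126409 m².
P = σAT⁴ = 5.670×10⁻⁸ × 0.0126409 × (826.3)⁴ = 334 W.

P ≈ 334 W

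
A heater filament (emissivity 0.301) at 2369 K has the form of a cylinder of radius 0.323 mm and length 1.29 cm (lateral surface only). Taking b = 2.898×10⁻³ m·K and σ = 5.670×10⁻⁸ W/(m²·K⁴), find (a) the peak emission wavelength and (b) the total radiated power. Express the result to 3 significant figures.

(a) λ_max = b/T = 2.898×10⁻³/2369 = 1.223×10⁻⁶ m = 1.22×10³ nm.
Lateral area A = 2πrL = 2π×3.23×10⁻⁴×0.0129 = 2.61801×10⁻⁵ m².
(b) P = εσAT⁴ = 0.301×5.670×10⁻⁸×2.61801×10⁻⁵×(2369)⁴ = 14.1 W.

λ_max ≈ 1.22×10³ nm; P ≈ 14.1 W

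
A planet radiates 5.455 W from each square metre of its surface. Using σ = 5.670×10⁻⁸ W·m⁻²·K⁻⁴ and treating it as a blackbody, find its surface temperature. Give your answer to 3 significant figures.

T ≈ 99.0 K

I = σT⁴, so T = (I/σ)^(1/4) = (5.455/(5.670×10⁻⁸))^(1/4) = 99.0 K.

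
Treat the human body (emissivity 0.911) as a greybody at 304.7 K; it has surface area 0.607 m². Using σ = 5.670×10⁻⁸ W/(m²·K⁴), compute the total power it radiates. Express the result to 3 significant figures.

P ≈ 270 W

Area A = 0.607 m².
P = εσAT⁴ = 0.911 × 5.670×10⁻⁸ × 0.607 × (304.7)⁴ = 270 W.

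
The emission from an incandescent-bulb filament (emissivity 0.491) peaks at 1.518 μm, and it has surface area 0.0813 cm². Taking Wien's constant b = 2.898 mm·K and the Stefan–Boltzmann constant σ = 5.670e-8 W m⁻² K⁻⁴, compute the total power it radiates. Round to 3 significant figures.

P ≈ 3.01 W

Wien's law: T = b/λ_max = 2.898×10⁻³/1.518×10⁻⁶ = 1909.09 K.
Area A = 0.0813 cm² = 8.13×10⁻⁶ m².
Then P = εσAT⁴ = 0.491×5.670×10⁻⁸×8.13×10⁻⁶×(1909.09)⁴ = 3.01 W.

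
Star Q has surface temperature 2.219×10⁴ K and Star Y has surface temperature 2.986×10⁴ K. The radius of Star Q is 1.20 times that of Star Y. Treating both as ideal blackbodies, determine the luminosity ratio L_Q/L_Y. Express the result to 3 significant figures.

L_Q/L_Y ≈ 0.439

L ∝ R²T⁴, so L_Q/L_Y = (R_Q/R_Y)²(T_Q/T_Y)⁴ = (1.20)² × (2.219×10⁴/2.986×10⁴)⁴ = 1.44 × 0.304979 = 0.439.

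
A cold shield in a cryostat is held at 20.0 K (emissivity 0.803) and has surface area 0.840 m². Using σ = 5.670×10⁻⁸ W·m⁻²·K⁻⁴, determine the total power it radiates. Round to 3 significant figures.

P ≈ 6.12×10⁻³ W

Area A = 0.840 m².
P = εσAT⁴ = 0.803 × 5.670×10⁻⁸ × 0.840 × (20.0)⁴ = 6.12×10⁻³ W.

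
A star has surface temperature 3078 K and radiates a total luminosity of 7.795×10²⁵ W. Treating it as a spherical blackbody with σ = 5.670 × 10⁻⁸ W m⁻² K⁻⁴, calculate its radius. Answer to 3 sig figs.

L = 4πR²σT⁴ ⇒ R = √(L/(4πσT⁴)).
σT⁴ = 5.08929×10⁶ W/m², so R = √(7.795×10²⁵/(4π×5.08929×10⁶)) = 1.10×10⁹ m.

R ≈ 1.10×10⁹ m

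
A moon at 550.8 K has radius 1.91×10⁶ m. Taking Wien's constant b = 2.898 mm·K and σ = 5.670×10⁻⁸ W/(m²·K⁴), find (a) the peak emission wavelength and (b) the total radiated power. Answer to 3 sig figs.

λ_max ≈ 5.26 μm; P ≈ 2.39×10¹⁷ W

(a) λ_max = b/T = 2.898×10⁻³/550.8 = 5.261×10⁻⁶ m = 5.26 μm.
Surface area A = 4πR² = 4π(1.91×10⁶ m)² = 4.58434×10¹³ m².
(b) P = σAT⁴ = 5.670×10⁻⁸×4.58434×10¹³×(550.8)⁴ = 2.39×10¹⁷ W.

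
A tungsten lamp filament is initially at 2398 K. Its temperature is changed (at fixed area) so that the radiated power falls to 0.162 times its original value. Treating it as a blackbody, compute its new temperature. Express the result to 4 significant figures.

T₂ ≈ 1521 K

P ∝ T⁴, so T₂/T₁ = (P₂/P₁)^(1/4) = (0.162)^(1/4) = 0.634423.
T₂ = 2398 × 0.634423 = 1521 K.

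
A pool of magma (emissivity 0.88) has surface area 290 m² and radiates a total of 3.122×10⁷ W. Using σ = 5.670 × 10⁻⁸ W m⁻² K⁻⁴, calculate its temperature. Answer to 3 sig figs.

Area A = 290 m².
P = εσAT⁴ ⇒ T = (P/(εσA))^(1/4) = (3.122×10⁷/(0.88×5.670×10⁻⁸×290))^(1/4) = 1.21×10³ K.

T ≈ 1.21×10³ K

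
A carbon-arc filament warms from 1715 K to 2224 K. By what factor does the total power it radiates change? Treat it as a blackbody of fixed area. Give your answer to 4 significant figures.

P ∝ T⁴, so P₂/P₁ = (T₂/T₁)⁴ = (2224/1715)⁴ = (1.29679)⁴ = 2.828.

P₂/P₁ ≈ 2.828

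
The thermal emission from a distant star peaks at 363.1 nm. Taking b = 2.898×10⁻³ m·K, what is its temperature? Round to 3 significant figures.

T ≈ 7.98×10³ K

Wien's law gives T = b/λ_max = (2.898×10⁻³ m·K)/(3.631×10⁻⁷ m) = 7.98×10³ K.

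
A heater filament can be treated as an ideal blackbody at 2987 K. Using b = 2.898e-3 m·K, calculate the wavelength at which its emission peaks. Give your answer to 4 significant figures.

λ_max ≈ 970.2 nm

Wien's displacement law: λ_max = b/T = (2.898×10⁻³ m·K)/(2987 K) = 9.7020×10⁻⁷ m.
That is 970.2 nm, in the infrared range.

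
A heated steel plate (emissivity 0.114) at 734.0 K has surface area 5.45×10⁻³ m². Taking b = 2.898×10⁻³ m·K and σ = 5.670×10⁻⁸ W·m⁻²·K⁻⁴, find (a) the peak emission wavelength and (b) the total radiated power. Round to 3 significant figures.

(a) λ_max = b/T = 2.898×10⁻³/734.0 = 3.948×10⁻⁶ m = 3.95 μm.
Area A = 5.45×10⁻³ m².
(b) P = εσAT⁴ = 0.114×5.670×10⁻⁸×5.45×10⁻³×(734.0)⁴ = 10.2 W.

λ_max ≈ 3.95 μm; P ≈ 10.2 W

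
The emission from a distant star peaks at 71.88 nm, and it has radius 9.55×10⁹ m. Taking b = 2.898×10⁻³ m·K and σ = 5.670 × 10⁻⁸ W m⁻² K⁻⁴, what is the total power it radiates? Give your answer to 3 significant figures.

Wien's law: T = b/λ_max = 2.898×10⁻³/7.188×10⁻⁸ = 40317.2 K.
Surface area A = 4πR² = 4π(9.55×10⁹ m)² = 1.14608×10²¹ m².
Then P = σAT⁴ = 5.670×10⁻⁸×1.14608×10²¹×(40317.2)⁴ = 1.72×10³² W.

P ≈ 1.72×10³² W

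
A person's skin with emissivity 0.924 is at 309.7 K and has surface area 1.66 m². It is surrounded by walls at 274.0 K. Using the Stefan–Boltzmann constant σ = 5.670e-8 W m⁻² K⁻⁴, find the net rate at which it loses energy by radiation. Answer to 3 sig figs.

Net loss ≈ 310 W

Area A = 1.66 m².
Net radiated power P_net = εσA(T⁴ − T₀⁴) = 0.924×5.670×10⁻⁸×1.66×(309.7⁴ − 274.0⁴).
T⁴ − T₀⁴ = 9.19951×10⁹ − 5.63641×10⁹ = 3.56310×10⁹ K⁴, so P_net = 310 W.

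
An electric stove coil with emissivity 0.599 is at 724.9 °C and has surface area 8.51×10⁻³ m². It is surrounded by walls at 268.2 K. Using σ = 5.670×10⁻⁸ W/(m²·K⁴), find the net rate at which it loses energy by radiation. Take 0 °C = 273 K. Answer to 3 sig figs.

Net loss ≈ 285 W

T = 724.9 °C + 273 = 997.9 K.
Area A = 8.51×10⁻³ m².
Net radiated power P_net = εσA(T⁴ − T₀⁴) = 0.599×5.670×10⁻⁸×8.51×10⁻³×(997.9⁴ − 268.2⁴).
T⁴ − T₀⁴ = 9.91626×10¹¹ − 5.17410×10⁹ = 9.86452×10¹¹ K⁴, so P_net = 285 W.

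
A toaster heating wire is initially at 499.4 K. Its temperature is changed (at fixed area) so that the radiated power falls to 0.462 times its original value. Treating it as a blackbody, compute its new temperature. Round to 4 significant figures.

T₂ ≈ 411.7 K

P ∝ T⁴, so T₂/T₁ = (P₂/P₁)^(1/4) = (0.462)^(1/4) = 0.824443.
T₂ = 499.4 × 0.824443 = 411.7 K.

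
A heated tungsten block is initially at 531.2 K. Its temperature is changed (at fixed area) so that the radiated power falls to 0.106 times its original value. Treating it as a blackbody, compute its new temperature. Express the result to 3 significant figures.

T₂ ≈ 303 K

P ∝ T⁴, so T₂/T₁ = (P₂/P₁)^(1/4) = (0.106)^(1/4) = 0.570593.
T₂ = 531.2 × 0.570593 = 303 K.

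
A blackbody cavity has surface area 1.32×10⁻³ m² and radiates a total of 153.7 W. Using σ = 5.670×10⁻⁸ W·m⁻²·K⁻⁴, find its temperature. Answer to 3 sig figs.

T ≈ 1.20×10³ K

Area A = 1.32×10⁻³ m².
P = σAT⁴ ⇒ T = (P/(σA))^(1/4) = (153.7/(5.670×10⁻⁸×1.32×10⁻³))^(1/4) = 1.20×10³ K.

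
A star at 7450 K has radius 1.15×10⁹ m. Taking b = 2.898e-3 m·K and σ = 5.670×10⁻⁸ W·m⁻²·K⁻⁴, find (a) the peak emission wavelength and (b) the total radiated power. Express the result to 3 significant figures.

λ_max ≈ 0.389 μm; P ≈ 2.90×10²⁷ W

(a) λ_max = b/T = 2.898×10⁻³/7450 = 3.890×10⁻⁷ m = 0.389 μm.
Surface area A = 4πR² = 4π(1.15×10⁹ m)² = 1.66190×10¹⁹ m².
(b) P = σAT⁴ = 5.670×10⁻⁸×1.66190×10¹⁹×(7450)⁴ = 2.90×10²⁷ W.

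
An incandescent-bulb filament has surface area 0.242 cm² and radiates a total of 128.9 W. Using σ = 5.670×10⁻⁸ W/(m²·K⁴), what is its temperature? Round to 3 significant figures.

T ≈ 3.11×10³ K

Area A = 0.242 cm² = 2.42×10⁻⁵ m².
P = σAT⁴ ⇒ T = (P/(σA))^(1/4) = (128.9/(5.670×10⁻⁸×2.42×10⁻⁵))^(1/4) = 3.11×10³ K.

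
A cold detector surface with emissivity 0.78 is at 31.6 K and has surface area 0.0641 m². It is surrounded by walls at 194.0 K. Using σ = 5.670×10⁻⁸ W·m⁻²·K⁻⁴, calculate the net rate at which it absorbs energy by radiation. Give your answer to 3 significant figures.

Area A = 0.0641 m².
Net radiated power P_net = εσA(T⁴ − T₀⁴) = 0.78×5.670×10⁻⁸×0.0641×(31.6⁴ − 194.0⁴).
T⁴ − T₀⁴ = 9.97122×10⁵ − 1.41647×10⁹ = -1.41547×10⁹ K⁴, so P_net = -4.01 W — negative, meaning a net gain of 4.01 W.

Net gain ≈ 4.01 W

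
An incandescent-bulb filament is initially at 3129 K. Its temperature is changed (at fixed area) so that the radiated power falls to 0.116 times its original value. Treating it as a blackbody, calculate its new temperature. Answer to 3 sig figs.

P ∝ T⁴, so T₂/T₁ = (P₂/P₁)^(1/4) = (0.116)^(1/4) = 0.583599.
T₂ = 3129 × 0.583599 = 1.83×10³ K.

T₂ ≈ 1.83×10³ K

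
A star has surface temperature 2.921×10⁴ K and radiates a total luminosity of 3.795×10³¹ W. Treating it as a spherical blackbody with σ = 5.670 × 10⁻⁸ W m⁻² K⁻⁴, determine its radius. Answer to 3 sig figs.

R ≈ 8.55×10⁹ m

L = 4πR²σT⁴ ⇒ R = √(L/(4πσT⁴)).
σT⁴ = 4.12771×10¹⁰ W/m², so R = √(3.795×10³¹/(4π×4.12771×10¹⁰)) = 8.55×10⁹ m.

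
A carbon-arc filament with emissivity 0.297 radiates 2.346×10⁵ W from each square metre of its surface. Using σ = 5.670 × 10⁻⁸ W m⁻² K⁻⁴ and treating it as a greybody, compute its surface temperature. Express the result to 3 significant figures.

I = εσT⁴, so T = (I/εσ)^(1/4) = (2.346×10⁵/(0.297×5.670×10⁻⁸))^(1/4) = 1.93×10³ K.

T ≈ 1.93×10³ K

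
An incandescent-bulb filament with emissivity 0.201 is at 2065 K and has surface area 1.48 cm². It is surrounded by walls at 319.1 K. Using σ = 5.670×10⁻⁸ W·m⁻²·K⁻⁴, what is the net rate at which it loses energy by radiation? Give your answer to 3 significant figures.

Area A = 1.48 cm² = 1.48×10⁻⁴ m².
Net radiated power P_net = εσA(T⁴ − T₀⁴) = 0.201×5.670×10⁻⁸×1.48×10⁻⁴×(2065⁴ − 319.1⁴).
T⁴ − T₀⁴ = 1.81836×10¹³ − 1.03683×10¹⁰ = 1.81732×10¹³ K⁴, so P_net = 30.7 W.

Net loss ≈ 30.7 W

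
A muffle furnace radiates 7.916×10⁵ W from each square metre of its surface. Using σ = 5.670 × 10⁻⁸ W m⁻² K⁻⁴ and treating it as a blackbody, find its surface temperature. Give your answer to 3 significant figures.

I = σT⁴, so T = (I/σ)^(1/4) = (7.916×10⁵/(5.670×10⁻⁸))^(1/4) = 1.93×10³ K.

T ≈ 1.93×10³ K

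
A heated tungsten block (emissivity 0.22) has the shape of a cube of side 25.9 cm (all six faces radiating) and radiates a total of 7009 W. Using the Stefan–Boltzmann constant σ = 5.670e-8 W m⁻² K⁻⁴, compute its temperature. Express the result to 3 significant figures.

Area A = 6s² = 6×(0.259 m)² = 0.402486 m².
P = εσAT⁴ ⇒ T = (P/(εσA))^(1/4) = (7009/(0.22×5.670×10⁻⁸×0.402486))^(1/4) = 1.09×10³ K.

T ≈ 1.09×10³ K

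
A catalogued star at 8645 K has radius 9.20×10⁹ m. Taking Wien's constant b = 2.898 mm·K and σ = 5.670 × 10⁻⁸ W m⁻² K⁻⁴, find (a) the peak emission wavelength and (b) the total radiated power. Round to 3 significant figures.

(a) λ_max = b/T = 2.898×10⁻³/8645 = 3.352×10⁻⁷ m = 335 nm.
Surface area A = 4πR² = 4π(9.20×10⁹ m)² = 1.06362×10²¹ m².
(b) P = σAT⁴ = 5.670×10⁻⁸×1.06362×10²¹×(8645)⁴ = 3.37×10²⁹ W.

λ_max ≈ 335 nm; P ≈ 3.37×10²⁹ W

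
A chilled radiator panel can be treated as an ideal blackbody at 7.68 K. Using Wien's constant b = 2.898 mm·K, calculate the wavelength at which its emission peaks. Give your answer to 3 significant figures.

λ_max ≈ 0.377 mm

Wien's displacement law: λ_max = b/T = (2.898×10⁻³ m·K)/(7.68 K) = 3.773×10⁻⁴ m.
That is 0.377 mm, in the infrared range.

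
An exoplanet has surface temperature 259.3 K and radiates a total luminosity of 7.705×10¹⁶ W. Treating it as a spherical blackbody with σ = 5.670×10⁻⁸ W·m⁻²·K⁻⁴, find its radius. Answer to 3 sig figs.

R ≈ 4.89×10⁶ m

L = 4πR²σT⁴ ⇒ R = √(L/(4πσT⁴)).
σT⁴ = 256.326 W/m², so R = √(7.705×10¹⁶/(4π×256.326)) = 4.89×10⁶ m.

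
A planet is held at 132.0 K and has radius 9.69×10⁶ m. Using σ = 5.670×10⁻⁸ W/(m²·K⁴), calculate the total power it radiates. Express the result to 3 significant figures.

P ≈ 2.03×10¹⁶ W

Surface area A = 4πR² = 4π(9.69×10⁶ m)² = 1.17993×10¹⁵ m².
P = σAT⁴ = 5.670×10⁻⁸ × 1.17993×10¹⁵ × (132.0)⁴ = 2.03×10¹⁶ W.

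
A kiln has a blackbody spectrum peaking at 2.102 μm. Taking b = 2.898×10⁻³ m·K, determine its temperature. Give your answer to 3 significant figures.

Wien's law gives T = b/λ_max = (2.898×10⁻³ m·K)/(2.102×10⁻⁶ m) = 1.38×10³ K.

T ≈ 1.38×10³ K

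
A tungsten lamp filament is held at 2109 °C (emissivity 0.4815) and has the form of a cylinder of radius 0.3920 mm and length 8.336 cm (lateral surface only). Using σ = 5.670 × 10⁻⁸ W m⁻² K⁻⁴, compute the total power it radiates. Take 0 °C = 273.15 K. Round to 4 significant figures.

P ≈ 180.5 W

T = 2109 °C + 273.15 = 2382.15 K.
Lateral area A = 2πrL = 2π×3.920×10⁻⁴×0.08336 = 2.05316×10⁻⁴ m².
P = εσAT⁴ = 0.4815 × 5.670×10⁻⁸ × 2.05316×10⁻⁴ × (2382.15)⁴ = 180.5 W.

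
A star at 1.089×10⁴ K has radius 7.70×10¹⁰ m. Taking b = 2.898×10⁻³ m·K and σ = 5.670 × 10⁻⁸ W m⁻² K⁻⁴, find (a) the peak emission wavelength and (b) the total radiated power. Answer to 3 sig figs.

λ_max ≈ 266 nm; P ≈ 5.94×10³¹ W

(a) λ_max = b/T = 2.898×10⁻³/1.089×10⁴ = 2.661×10⁻⁷ m = 266 nm.
Surface area A = 4πR² = 4π(7.70×10¹⁰ m)² = 7.45060×10²² m².
(b) P = σAT⁴ = 5.670×10⁻⁸×7.45060×10²²×(1.089×10⁴)⁴ = 5.94×10³¹ W.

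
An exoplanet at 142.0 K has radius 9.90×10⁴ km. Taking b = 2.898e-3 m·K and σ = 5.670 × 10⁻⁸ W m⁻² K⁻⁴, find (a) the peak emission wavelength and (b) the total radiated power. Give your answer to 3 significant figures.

(a) λ_max = b/T = 2.898×10⁻³/142.0 = 2.041×10⁻⁵ m = 20.4 μm.
Surface area A = 4πR² = 4π(9.90×10⁷ m)² = 1.23163×10¹⁷ m².
(b) P = σAT⁴ = 5.670×10⁻⁸×1.23163×10¹⁷×(142.0)⁴ = 2.84×10¹⁸ W.

λ_max ≈ 20.4 μm; P ≈ 2.84×10¹⁸ W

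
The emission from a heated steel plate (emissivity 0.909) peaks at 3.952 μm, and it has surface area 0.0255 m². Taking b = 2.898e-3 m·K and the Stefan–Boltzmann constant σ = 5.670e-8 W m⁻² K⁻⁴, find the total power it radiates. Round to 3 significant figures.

Wien's law: T = b/λ_max = 2.898×10⁻³/3.952×10⁻⁶ = 733.300 K.
Area A = 0.0255 m².
Then P = εσAT⁴ = 0.909×5.670×10⁻⁸×0.0255×(733.300)⁴ = 380 W.

P ≈ 380 W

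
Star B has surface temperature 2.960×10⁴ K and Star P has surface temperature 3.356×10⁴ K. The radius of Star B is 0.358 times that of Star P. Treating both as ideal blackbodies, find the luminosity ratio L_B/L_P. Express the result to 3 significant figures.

L_B/L_P ≈ 0.0776

L ∝ R²T⁴, so L_B/L_P = (R_B/R_P)²(T_B/T_P)⁴ = (0.358)² × (2.960×10⁴/3.356×10⁴)⁴ = 0.128164 × 0.605172 = 0.0776.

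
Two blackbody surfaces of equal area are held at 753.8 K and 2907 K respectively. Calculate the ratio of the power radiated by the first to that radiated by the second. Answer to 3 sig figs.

P₁/P₂ ≈ 4.52×10⁻³

With equal areas, P₁/P₂ = (T₁/T₂)⁴ = (753.8/2907)⁴ = 4.52×10⁻³.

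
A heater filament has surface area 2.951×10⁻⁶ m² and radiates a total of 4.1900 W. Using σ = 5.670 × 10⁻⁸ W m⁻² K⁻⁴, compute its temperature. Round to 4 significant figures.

Area A = 2.951×10⁻⁶ m².
P = σAT⁴ ⇒ T = (P/(σA))^(1/4) = (4.1900/(5.670×10⁻⁸×2.951×10⁻⁶))^(1/4) = 2237 K.

T ≈ 2237 K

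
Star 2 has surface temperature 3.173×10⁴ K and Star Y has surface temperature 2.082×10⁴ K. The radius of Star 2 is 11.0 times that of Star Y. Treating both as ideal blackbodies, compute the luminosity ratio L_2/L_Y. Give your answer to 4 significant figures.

L_2/L_Y ≈ 652.7

L ∝ R²T⁴, so L_2/L_Y = (R_2/R_Y)²(T_2/T_Y)⁴ = (11.0)² × (3.173×10⁴/2.082×10⁴)⁴ = 121 × 5.39458 = 652.7.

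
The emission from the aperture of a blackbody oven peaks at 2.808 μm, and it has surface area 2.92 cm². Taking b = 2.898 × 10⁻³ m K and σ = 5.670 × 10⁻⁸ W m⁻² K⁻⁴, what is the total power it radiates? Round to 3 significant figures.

Wien's law: T = b/λ_max = 2.898×10⁻³/2.808×10⁻⁶ = 1032.05 K.
Area A = 2.92 cm² = 2.92×10⁻⁴ m².
Then P = σAT⁴ = 5.670×10⁻⁸×2.92×10⁻⁴×(1032.05)⁴ = 18.8 W.

P ≈ 18.8 W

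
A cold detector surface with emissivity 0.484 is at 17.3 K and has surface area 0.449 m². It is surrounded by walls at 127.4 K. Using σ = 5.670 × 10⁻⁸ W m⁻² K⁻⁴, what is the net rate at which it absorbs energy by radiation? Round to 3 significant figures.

Net gain ≈ 3.24 W

Area A = 0.449 m².
Net radiated power P_net = εσA(T⁴ − T₀⁴) = 0.484×5.670×10⁻⁸×0.449×(17.3⁴ − 127.4⁴).
T⁴ − T₀⁴ = 89574.5 − 2.63438×10⁸ = -2.63348×10⁸ K⁴, so P_net = -3.24 W — negative, meaning a net gain of 3.24 W.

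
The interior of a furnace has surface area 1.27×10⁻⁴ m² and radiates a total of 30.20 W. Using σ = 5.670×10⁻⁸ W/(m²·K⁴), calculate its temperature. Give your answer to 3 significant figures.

T ≈ 1.43×10³ K

Area A = 1.27×10⁻⁴ m².
P = σAT⁴ ⇒ T = (P/(σA))^(1/4) = (30.20/(5.670×10⁻⁸×1.27×10⁻⁴))^(1/4) = 1.43×10³ K.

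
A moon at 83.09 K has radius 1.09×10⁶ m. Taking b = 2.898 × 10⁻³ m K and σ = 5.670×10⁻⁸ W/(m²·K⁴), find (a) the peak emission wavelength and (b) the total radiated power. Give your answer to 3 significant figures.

(a) λ_max = b/T = 2.898×10⁻³/83.09 = 3.488×10⁻⁵ m = 34.9 μm.
Surface area A = 4πR² = 4π(1.09×10⁶ m)² = 1.49301×10¹³ m².
(b) P = σAT⁴ = 5.670×10⁻⁸×1.49301×10¹³×(83.09)⁴ = 4.03×10¹³ W.

λ_max ≈ 34.9 μm; P ≈ 4.03×10¹³ W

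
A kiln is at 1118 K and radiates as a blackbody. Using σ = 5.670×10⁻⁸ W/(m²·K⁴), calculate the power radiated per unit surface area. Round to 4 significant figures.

I ≈ 8.858×10⁴ W/m²

Stefan–Boltzmann: I = σT⁴ = 5.670×10⁻⁸ × (1118)⁴ = 8.858×10⁴ W/m².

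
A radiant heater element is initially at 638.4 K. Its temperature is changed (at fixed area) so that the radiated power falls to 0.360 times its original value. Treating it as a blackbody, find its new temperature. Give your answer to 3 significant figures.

T₂ ≈ 495 K

P ∝ T⁴, so T₂/T₁ = (P₂/P₁)^(1/4) = (0.360)^(1/4) = 0.774597.
T₂ = 638.4 × 0.774597 = 495 K.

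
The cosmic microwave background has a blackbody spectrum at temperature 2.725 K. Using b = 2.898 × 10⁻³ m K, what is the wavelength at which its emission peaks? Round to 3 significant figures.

λ_max ≈ 1.06 mm

Wien's displacement law: λ_max = b/T = (2.898×10⁻³ m·K)/(2.725 K) = 1.063×10⁻³ m.
That is 1.06 mm, in the microwave range.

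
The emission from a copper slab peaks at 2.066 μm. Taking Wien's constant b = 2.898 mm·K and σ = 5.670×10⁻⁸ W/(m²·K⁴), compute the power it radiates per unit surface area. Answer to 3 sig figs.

I ≈ 2.20×10⁵ W/m²

Wien's law: T = b/λ_max = 2.898×10⁻³/2.066×10⁻⁶ = 1402.71 K.
Then I = σT⁴ = 5.670×10⁻⁸×(1402.71)⁴ = 2.20×10⁵ W/m².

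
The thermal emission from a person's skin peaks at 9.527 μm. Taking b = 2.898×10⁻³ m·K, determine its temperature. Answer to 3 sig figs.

Wien's law gives T = b/λ_max = (2.898×10⁻³ m·K)/(9.527×10⁻⁶ m) = 304 K.

T ≈ 304 K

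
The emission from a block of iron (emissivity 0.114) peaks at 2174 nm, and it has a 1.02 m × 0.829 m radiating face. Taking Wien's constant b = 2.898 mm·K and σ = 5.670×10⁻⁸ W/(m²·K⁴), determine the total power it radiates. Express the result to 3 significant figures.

Wien's law: T = b/λ_max = 2.898×10⁻³/2.174×10⁻⁶ = 1333.03 K.
Area A = 1.02 × 0.829 = 0.84558 m².
Then P = εσAT⁴ = 0.114×5.670×10⁻⁸×0.84558×(1333.03)⁴ = 1.73×10⁴ W.

P ≈ 1.73×10⁴ W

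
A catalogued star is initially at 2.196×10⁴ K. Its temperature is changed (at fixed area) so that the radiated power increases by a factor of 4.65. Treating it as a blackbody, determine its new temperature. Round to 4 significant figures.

P ∝ T⁴, so T₂/T₁ = (P₂/P₁)^(1/4) = (4.65)^(1/4) = 1.46846.
T₂ = 2.196×10⁴ × 1.46846 = 3.225×10⁴ K.

T₂ ≈ 3.225×10⁴ K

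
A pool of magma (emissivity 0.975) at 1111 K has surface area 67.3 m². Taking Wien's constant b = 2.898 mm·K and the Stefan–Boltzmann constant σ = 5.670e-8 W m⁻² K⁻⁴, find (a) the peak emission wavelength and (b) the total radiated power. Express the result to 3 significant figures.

(a) λ_max = b/T = 2.898×10⁻³/1111 = 2.608×10⁻⁶ m = 2.61×10³ nm.
Area A = 67.3 m².
(b) P = εσAT⁴ = 0.975×5.670×10⁻⁸×67.3×(1111)⁴ = 5.67×10⁶ W.

λ_max ≈ 2.61×10³ nm; P ≈ 5.67×10⁶ W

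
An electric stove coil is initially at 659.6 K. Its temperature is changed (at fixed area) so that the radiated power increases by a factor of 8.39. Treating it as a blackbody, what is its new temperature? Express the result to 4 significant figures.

T₂ ≈ 1123 K

P ∝ T⁴, so T₂/T₁ = (P₂/P₁)^(1/4) = (8.39)^(1/4) = 1.70193.
T₂ = 659.6 × 1.70193 = 1123 K.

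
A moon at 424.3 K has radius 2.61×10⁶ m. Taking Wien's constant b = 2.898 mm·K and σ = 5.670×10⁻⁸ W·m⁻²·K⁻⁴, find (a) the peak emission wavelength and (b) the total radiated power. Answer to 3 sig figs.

λ_max ≈ 6.83 μm; P ≈ 1.57×10¹⁷ W

(a) λ_max = b/T = 2.898×10⁻³/424.3 = 6.830×10⁻⁶ m = 6.83 μm.
Surface area A = 4πR² = 4π(2.61×10⁶ m)² = 8.56034×10¹³ m².
(b) P = σAT⁴ = 5.670×10⁻⁸×8.56034×10¹³×(424.3)⁴ = 1.57×10¹⁷ W.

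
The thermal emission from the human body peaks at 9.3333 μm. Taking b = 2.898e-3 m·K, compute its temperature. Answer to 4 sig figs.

T ≈ 310.5 K

Wien's law gives T = b/λ_max = (2.898×10⁻³ m·K)/(9.3333×10⁻⁶ m) = 310.5 K.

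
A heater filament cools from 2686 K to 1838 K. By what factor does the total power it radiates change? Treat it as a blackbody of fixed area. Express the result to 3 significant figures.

P ∝ T⁴, so P₂/P₁ = (T₂/T₁)⁴ = (1838/2686)⁴ = (0.684289)⁴ = 0.219.

P₂/P₁ ≈ 0.219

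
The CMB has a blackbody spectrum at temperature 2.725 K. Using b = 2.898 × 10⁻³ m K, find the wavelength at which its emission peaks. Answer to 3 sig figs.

Wien's displacement law: λ_max = b/T = (2.898×10⁻³ m·K)/(2.725 K) = 1.063×10⁻³ m.
That is 1.06×10⁻³ m, in the microwave range.

λ_max ≈ 1.06×10⁻³ m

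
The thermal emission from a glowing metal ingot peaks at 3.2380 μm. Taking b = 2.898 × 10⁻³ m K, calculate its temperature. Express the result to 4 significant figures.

T ≈ 895.0 K

Wien's law gives T = b/λ_max = (2.898×10⁻³ m·K)/(3.2380×10⁻⁶ m) = 895.0 K.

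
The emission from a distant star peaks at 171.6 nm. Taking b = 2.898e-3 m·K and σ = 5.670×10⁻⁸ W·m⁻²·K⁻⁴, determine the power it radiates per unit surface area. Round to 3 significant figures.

Wien's law: T = b/λ_max = 2.898×10⁻³/1.716×10⁻⁷ = 16888.1 K.
Then I = σT⁴ = 5.670×10⁻⁸×(16888.1)⁴ = 4.61×10⁹ W/m².

I ≈ 4.61×10⁹ W/m²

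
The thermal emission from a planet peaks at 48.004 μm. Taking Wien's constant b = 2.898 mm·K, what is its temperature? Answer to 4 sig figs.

T ≈ 60.37 K

Wien's law gives T = b/λ_max = (2.898×10⁻³ m·K)/(4.8004×10⁻⁵ m) = 60.37 K.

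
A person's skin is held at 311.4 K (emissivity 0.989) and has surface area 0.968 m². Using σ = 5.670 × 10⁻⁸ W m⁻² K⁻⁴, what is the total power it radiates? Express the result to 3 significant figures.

P ≈ 510 W

Area A = 0.968 m².
P = εσAT⁴ = 0.989 × 5.670×10⁻⁸ × 0.968 × (311.4)⁴ = 510 W.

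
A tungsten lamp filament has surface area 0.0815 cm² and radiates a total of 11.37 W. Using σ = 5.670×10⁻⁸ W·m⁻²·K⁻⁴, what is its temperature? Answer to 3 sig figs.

T ≈ 2.23×10³ K

Area A = 0.0815 cm² = 8.15×10⁻⁶ m².
P = σAT⁴ ⇒ T = (P/(σA))^(1/4) = (11.37/(5.670×10⁻⁸×8.15×10⁻⁶))^(1/4) = 2.23×10³ K.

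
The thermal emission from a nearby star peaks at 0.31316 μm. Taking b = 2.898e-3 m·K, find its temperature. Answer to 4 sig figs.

T ≈ 9254 K

Wien's law gives T = b/λ_max = (2.898×10⁻³ m·K)/(3.1316×10⁻⁷ m) = 9254 K.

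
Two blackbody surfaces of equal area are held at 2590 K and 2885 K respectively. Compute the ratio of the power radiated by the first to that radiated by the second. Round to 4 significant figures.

P₁/P₂ ≈ 0.6496

With equal areas, P₁/P₂ = (T₁/T₂)⁴ = (2590/2885)⁴ = 0.6496.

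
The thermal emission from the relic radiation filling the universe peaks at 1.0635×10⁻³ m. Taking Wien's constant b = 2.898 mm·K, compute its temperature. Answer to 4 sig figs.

Wien's law gives T = b/λ_max = (2.898×10⁻³ m·K)/(1.0635×10⁻³ m) = 2.725 K.

T ≈ 2.725 K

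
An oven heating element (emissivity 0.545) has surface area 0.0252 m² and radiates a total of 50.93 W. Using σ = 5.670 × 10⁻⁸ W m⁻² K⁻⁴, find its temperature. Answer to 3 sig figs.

Area A = 0.0252 m².
P = εσAT⁴ ⇒ T = (P/(εσA))^(1/4) = (50.93/(0.545×5.670×10⁻⁸×0.0252))^(1/4) = 506 K.

T ≈ 506 K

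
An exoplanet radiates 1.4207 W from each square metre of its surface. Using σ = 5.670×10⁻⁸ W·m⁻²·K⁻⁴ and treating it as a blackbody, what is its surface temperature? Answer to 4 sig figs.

T ≈ 70.75 K

I = σT⁴, so T = (I/σ)^(1/4) = (1.4207/(5.670×10⁻⁸))^(1/4) = 70.75 K.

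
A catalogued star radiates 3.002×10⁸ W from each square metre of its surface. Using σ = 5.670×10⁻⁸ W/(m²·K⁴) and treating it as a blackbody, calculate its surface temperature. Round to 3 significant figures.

I = σT⁴, so T = (I/σ)^(1/4) = (3.002×10⁸/(5.670×10⁻⁸))^(1/4) = 8.53×10³ K.

T ≈ 8.53×10³ K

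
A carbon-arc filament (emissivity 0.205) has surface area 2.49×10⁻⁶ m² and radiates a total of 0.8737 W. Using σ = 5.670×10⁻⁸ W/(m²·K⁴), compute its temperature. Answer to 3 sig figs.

T ≈ 2.34×10³ K

Area A = 2.49×10⁻⁶ m².
P = εσAT⁴ ⇒ T = (P/(εσA))^(1/4) = (0.8737/(0.205×5.670×10⁻⁸×2.49×10⁻⁶))^(1/4) = 2.34×10³ K.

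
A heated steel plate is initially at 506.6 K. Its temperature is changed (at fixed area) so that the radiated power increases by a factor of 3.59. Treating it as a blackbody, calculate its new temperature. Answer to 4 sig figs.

T₂ ≈ 697.3 K

P ∝ T⁴, so T₂/T₁ = (P₂/P₁)^(1/4) = (3.59)^(1/4) = 1.37649.
T₂ = 506.6 × 1.37649 = 697.3 K.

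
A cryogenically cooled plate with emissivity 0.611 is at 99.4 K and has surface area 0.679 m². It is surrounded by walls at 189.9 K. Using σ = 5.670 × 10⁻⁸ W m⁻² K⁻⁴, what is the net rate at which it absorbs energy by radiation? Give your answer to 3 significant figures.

Net gain ≈ 28.3 W

Area A = 0.679 m².
Net radiated power P_net = εσA(T⁴ − T₀⁴) = 0.611×5.670×10⁻⁸×0.679×(99.4⁴ − 189.9⁴).
T⁴ − T₀⁴ = 9.76215×10⁷ − 1.30047×10⁹ = -1.20285×10⁹ K⁴, so P_net = -28.3 W — negative, meaning a net gain of 28.3 W.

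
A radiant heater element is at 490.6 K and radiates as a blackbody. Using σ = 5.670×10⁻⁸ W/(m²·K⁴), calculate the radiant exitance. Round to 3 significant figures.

I ≈ 3.28×10³ W/m²

Stefan–Boltzmann: I = σT⁴ = 5.670×10⁻⁸ × (490.6)⁴ = 3.28×10³ W/m².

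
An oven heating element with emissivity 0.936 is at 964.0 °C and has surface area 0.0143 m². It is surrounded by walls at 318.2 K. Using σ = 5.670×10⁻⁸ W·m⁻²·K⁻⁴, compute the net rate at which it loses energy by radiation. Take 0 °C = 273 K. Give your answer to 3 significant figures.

T = 964.0 °C + 273 = 1237.0 K.
Area A = 0.0143 m².
Net radiated power P_net = εσA(T⁴ − T₀⁴) = 0.936×5.670×10⁻⁸×0.0143×(1237.0⁴ − 318.2⁴).
T⁴ − T₀⁴ = 2.34142×10¹² − 1.02518×10¹⁰ = 2.33117×10¹² K⁴, so P_net = 1.77×10³ W.

Net loss ≈ 1.77×10³ W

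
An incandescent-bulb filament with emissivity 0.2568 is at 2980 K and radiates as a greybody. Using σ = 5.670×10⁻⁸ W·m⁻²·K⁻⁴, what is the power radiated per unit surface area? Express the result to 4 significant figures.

Stefan–Boltzmann: I = εσT⁴ = 0.2568 × 5.670×10⁻⁸ × (2980)⁴ = 1.148×10⁶ W/m².

I ≈ 1.148×10⁶ W/m²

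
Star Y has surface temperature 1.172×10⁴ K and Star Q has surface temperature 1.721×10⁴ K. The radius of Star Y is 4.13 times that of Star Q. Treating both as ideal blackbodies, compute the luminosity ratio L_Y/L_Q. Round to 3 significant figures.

L ∝ R²T⁴, so L_Y/L_Q = (R_Y/R_Q)²(T_Y/T_Q)⁴ = (4.13)² × (1.172×10⁴/1.721×10⁴)⁴ = 17.0569 × 0.215074 = 3.67.

L_Y/L_Q ≈ 3.67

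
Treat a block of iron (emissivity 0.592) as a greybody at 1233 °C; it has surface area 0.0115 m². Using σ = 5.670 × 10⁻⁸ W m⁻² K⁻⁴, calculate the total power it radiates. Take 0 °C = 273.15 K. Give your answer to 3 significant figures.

T = 1233 °C + 273.15 = 1506.15 K.
Area A = 0.0115 m².
P = εσAT⁴ = 0.592 × 5.670×10⁻⁸ × 0.0115 × (1506.15)⁴ = 1.99×10³ W.

P ≈ 1.99×10³ W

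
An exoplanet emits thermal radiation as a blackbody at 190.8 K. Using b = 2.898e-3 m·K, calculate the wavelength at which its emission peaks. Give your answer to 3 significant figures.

Wien's displacement law: λ_max = b/T = (2.898×10⁻³ m·K)/(190.8 K) = 1.519×10⁻⁵ m.
That is 15.2 μm, in the infrared range.

λ_max ≈ 15.2 μm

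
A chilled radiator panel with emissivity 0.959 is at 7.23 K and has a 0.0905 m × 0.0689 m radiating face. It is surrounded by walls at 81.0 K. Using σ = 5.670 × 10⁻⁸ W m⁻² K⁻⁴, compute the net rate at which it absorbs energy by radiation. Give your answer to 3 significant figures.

Area A = 0.0905 × 0.0689 = 6.23545×10⁻³ m².
Net radiated power P_net = εσA(T⁴ − T₀⁴) = 0.959×5.670×10⁻⁸×6.23545×10⁻³×(7.23⁴ − 81.0⁴).
T⁴ − T₀⁴ = 2732.46 − 4.30467×10⁷ = -4.30440×10⁷ K⁴, so P_net = -0.0146 W — negative, meaning a net gain of 0.0146 W.

Net gain ≈ 0.0146 W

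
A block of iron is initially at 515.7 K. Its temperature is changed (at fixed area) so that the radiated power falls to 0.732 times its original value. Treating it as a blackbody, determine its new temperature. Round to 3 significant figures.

P ∝ T⁴, so T₂/T₁ = (P₂/P₁)^(1/4) = (0.732)^(1/4) = 0.924970.
T₂ = 515.7 × 0.924970 = 477 K.

T₂ ≈ 477 K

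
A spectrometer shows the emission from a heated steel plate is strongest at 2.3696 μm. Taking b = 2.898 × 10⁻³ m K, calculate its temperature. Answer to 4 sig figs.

T ≈ 1223 K

Wien's law gives T = b/λ_max = (2.898×10⁻³ m·K)/(2.3696×10⁻⁶ m) = 1223 K.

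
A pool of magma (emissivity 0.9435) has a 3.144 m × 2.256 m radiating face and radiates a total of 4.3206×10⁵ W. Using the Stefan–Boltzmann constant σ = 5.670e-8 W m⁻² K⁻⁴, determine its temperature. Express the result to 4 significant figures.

T ≈ 1033 K

Area A = 3.144 × 2.256 = 7.09286 m².
P = εσAT⁴ ⇒ T = (P/(εσA))^(1/4) = (4.3206×10⁵/(0.9435×5.670×10⁻⁸×7.09286))^(1/4) = 1033 K.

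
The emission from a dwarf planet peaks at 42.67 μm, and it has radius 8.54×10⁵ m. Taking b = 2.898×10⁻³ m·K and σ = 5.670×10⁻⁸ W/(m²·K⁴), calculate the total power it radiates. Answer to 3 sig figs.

Wien's law: T = b/λ_max = 2.898×10⁻³/4.267×10⁻⁵ = 67.9166 K.
Surface area A = 4πR² = 4π(8.54×10⁵ m)² = 9.16486×10¹² m².
Then P = σAT⁴ = 5.670×10⁻⁸×9.16486×10¹²×(67.9166)⁴ = 1.11×10¹³ W.

P ≈ 1.11×10¹³ W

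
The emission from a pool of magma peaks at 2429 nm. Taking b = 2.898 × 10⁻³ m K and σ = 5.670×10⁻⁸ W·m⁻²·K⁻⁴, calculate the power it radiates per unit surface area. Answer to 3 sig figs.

Wien's law: T = b/λ_max = 2.898×10⁻³/2.429×10⁻⁶ = 1193.08 K.
Then I = σT⁴ = 5.670×10⁻⁸×(1193.08)⁴ = 1.15×10⁵ W/m².

I ≈ 1.15×10⁵ W/m²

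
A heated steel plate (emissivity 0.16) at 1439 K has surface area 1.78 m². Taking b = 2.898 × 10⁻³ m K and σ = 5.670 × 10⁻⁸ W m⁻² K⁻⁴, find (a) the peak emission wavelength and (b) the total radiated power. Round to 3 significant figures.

(a) λ_max = b/T = 2.898×10⁻³/1439 = 2.014×10⁻⁶ m = 2.01 μm.
Area A = 1.78 m².
(b) P = εσAT⁴ = 0.16×5.670×10⁻⁸×1.78×(1439)⁴ = 6.92×10⁴ W.

λ_max ≈ 2.01 μm; P ≈ 6.92×10⁴ W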